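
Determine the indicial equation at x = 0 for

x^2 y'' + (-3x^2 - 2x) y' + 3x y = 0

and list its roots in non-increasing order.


Divide by x^2 to reach normal form y'' + P_1(x) y' + P_2(x) y = 0 with P_1(x) = -3 - 2/x and P_2(x) = 3/x.
x = 0 is a singular point because the y'-coefficient -3 - 2/x has a pole at x = 0 and the y-coefficient 3/x has a pole at x = 0.
It is a regular singular point because x P_1(x) = p(x) = -3x - 2 and x^2 P_2(x) = q(x) = 3x are polynomials, hence analytic at x = 0.
p(0) = -2,  q(0) = 0.
Indicial equation: r(r-1) + p(0) r + q(0) = 0, i.e. r^2 + (p(0) - 1) r + q(0) = 0, i.e. r^2 - 3 r = 0.
Discriminant: (-3)^2 - 4(0) = 9, so r = (3 ± 3)/2.
Solving: r_1 = 3, r_2 = 0.

indicial: r^2 - 3 r = 0; roots r_1 = 3, r_2 = 0


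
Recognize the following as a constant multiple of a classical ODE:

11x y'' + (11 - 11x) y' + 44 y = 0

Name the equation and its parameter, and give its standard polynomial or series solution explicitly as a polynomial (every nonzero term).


All three coefficients share the factor 11; dividing through by 11 gives  x y'' + (1 - x) y' + 4 y = 0.
This matches the Laguerre equation x y'' + (1 - x) y' + n y = 0 with n = 4; the polynomial solution is L_4(x).
With y = sum_k a_k x^k, matching x^k gives (k+1)k a_{k+1} + (k+1) a_{k+1} - k a_k + n a_k = 0, i.e. (k+1)^2 a_{k+1} = (k - n) a_k = (k - 4) a_k. The right side vanishes at k = 4, so the series terminates at degree 4.
Standard normalization L_n(0) = 1 gives a_0 = 1. Work upward with a_{k+1} = (k - 4) a_k / (k+1)^2:
  a_1 = (0 - 4)(1) / 1^2 = -4/1 = -4
  a_2 = (1 - 4)(-4) / 2^2 = 12/4 = 3
  a_3 = (2 - 4)(3) / 3^2 = -6/9 = -2/3
  a_4 = (3 - 4)(-2/3) / 4^2 = (2/3)/16 = 1/24
Hence L_4(x) = x^4/24 - 2 x^3/3 + 3 x^2 - 4 x + 1.

L_4(x); series = x^4/24 - 2 x^3/3 + 3 x^2 - 4 x + 1


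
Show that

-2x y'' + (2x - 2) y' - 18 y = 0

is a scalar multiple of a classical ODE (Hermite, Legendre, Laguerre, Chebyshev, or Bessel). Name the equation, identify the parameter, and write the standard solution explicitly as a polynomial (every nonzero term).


All three coefficients share the factor -2; dividing through by -2 gives  x y'' + (1 - x) y' + 9 y = 0.
This matches the Laguerre equation x y'' + (1 - x) y' + n y = 0 with n = 9; the polynomial solution is L_9(x).
With y = sum_k a_k x^k, matching x^k gives (k+1)k a_{k+1} + (k+1) a_{k+1} - k a_k + n a_k = 0, i.e. (k+1)^2 a_{k+1} = (k - n) a_k = (k - 9) a_k. The right side vanishes at k = 9, so the series terminates at degree 9.
Standard normalization L_n(0) = 1 gives a_0 = 1. Work upward with a_{k+1} = (k - 9) a_k / (k+1)^2:
  a_1 = (0 - 9)(1) / 1^2 = -9/1 = -9
  a_2 = (1 - 9)(-9) / 2^2 = 72/4 = 18
  a_3 = (2 - 9)(18) / 3^2 = -126/9 = -14
  a_4 = (3 - 9)(-14) / 4^2 = 84/16 = 21/4
  a_5 = (4 - 9)(21/4) / 5^2 = (-105/4)/25 = -21/20
  a_6 = (5 - 9)(-21/20) / 6^2 = (21/5)/36 = 7/60
  a_7 = (6 - 9)(7/60) / 7^2 = (-7/20)/49 = -1/140
  a_8 = (7 - 9)(-1/140) / 8^2 = (1/70)/64 = 1/4480
  a_9 = (8 - 9)(1/4480) / 9^2 = (-1/4480)/81 = -1/362880
Hence L_9(x) = -x^9/362880 + x^8/4480 - x^7/140 + 7 x^6/60 - 21 x^5/20 + 21 x^4/4 - 14 x^3 + 18 x^2 - 9 x + 1.

L_9(x); series = -x^9/362880 + x^8/4480 - x^7/140 + 7 x^6/60 - 21 x^5/20 + 21 x^4/4 - 14 x^3 + 18 x^2 - 9 x + 1


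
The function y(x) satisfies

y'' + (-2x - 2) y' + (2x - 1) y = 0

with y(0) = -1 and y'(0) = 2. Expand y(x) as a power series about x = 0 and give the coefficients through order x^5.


Ansatz: y(x) = sum_{n>=0} a_n x^n, so y'(x) = sum_{n>=1} n a_n x^(n-1) and y''(x) = sum_{n>=2} n(n-1) a_n x^(n-2).
Substitute into P(x) y'' + Q(x) y' + R(x) y = 0 with P(x) = 1, Q(x) = -2x - 2, R(x) = 2x - 1, and match powers of x.
Initial conditions: a_0 = -1, a_1 = 2.
Setting the coefficient of each power of x to zero and solving order by order (substituting the coefficients already found):
  x^0: 2 a_2 - 2 a_1 - a_0 = 0  ->  2 a_2 = 2 a_1 + a_0 = 3  ->  a_2 = 3/2
  x^1: 6 a_3 - 4 a_2 - 3 a_1 + 2 a_0 = 0  ->  6 a_3 = 4 a_2 + 3 a_1 - 2 a_0 = 14  ->  a_3 = 7/3
  x^2: 12 a_4 - 6 a_3 - 5 a_2 + 2 a_1 = 0  ->  12 a_4 = 6 a_3 + 5 a_2 - 2 a_1 = 35/2  ->  a_4 = 35/24
  x^3: 20 a_5 - 8 a_4 - 7 a_3 + 2 a_2 = 0  ->  20 a_5 = 8 a_4 + 7 a_3 - 2 a_2 = 25  ->  a_5 = 5/4
Truncated series: y(x) = -1 + 2 x + (3/2) x^2 + (7/3) x^3 + (35/24) x^4 + (5/4) x^5 + O(x^6).

a_0 = -1; a_1 = 2; a_2 = 3/2; a_3 = 7/3; a_4 = 35/24; a_5 = 5/4


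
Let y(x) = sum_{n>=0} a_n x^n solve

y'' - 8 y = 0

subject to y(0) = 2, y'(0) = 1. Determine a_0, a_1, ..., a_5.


Ansatz: y(x) = sum_{n>=0} a_n x^n, so y'(x) = sum_{n>=1} n a_n x^(n-1) and y''(x) = sum_{n>=2} n(n-1) a_n x^(n-2).
Substitute into P(x) y'' + Q(x) y' + R(x) y = 0 with P(x) = 1, Q(x) = 0, R(x) = -8, and match powers of x.
Initial conditions: a_0 = 2, a_1 = 1.
Setting the coefficient of each power of x to zero and solving order by order (substituting the coefficients already found):
  x^0: 2 a_2 - 8 a_0 = 0  ->  2 a_2 = 8 a_0 = 16  ->  a_2 = 8
  x^1: 6 a_3 - 8 a_1 = 0  ->  6 a_3 = 8 a_1 = 8  ->  a_3 = 4/3
  x^2: 12 a_4 - 8 a_2 = 0  ->  12 a_4 = 8 a_2 = 64  ->  a_4 = 16/3
  x^3: 20 a_5 - 8 a_3 = 0  ->  20 a_5 = 8 a_3 = 32/3  ->  a_5 = 8/15
Truncated series: y(x) = 2 + x + 8 x^2 + (4/3) x^3 + (16/3) x^4 + (8/15) x^5 + O(x^6).

a_0 = 2; a_1 = 1; a_2 = 8; a_3 = 4/3; a_4 = 16/3; a_5 = 8/15


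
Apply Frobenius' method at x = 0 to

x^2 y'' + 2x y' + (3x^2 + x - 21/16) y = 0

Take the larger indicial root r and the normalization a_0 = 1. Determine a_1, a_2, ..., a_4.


Write in Frobenius form y'' + (p(x)/x) y' + (q(x)/x^2) y = 0:
  p(x) = 2,  q(x) = 3x^2 + x - 21/16.
Indicial equation: r(r-1) + (2) r + (-21/16) = 0 -> roots r_1 = 3/4, r_2 = -7/4.
Take r = r_1 = 3/4. Let y(x) = x^r sum_{n>=0} a_n x^n with a_0 = 1.
Substitute y = x^r sum a_n x^n and match x^{r+n}. The recurrence is
  D(n) a_n + 1 a_{n-1} + 3 a_{n-2} = 0,  where D(n) = (r+n)(r+n-1) + (2)(r+n) + (-21/16).
  a_n = [-1 a_{n-1} - 3 a_{n-2}] / D(n).
Since the indicial polynomial factors as (r - r_1)(r - r_2), D(n) = (r_1 + n - r_1)(r_1 + n - r_2) = n(n + 5/2).
Evaluating step by step (a_0 = 1):
  n = 1: D(1) = 1(1 + 5/2) = 7/2; numerator = -1(1) = -1; a_1 = (-1)/(7/2) = -2/7
  n = 2: D(2) = 2(2 + 5/2) = 9; numerator = -1(-2/7) - 3(1) = -19/7; a_2 = (-19/7)/(9) = -19/63
  n = 3: D(3) = 3(3 + 5/2) = 33/2; numerator = -1(-19/63) - 3(-2/7) = 73/63; a_3 = (73/63)/(33/2) = 146/2079
  n = 4: D(4) = 4(4 + 5/2) = 26; numerator = -1(146/2079) - 3(-19/63) = 1735/2079; a_4 = (1735/2079)/(26) = 1735/54054

r = 3/4; a_0 = 1; a_1 = -2/7; a_2 = -19/63; a_3 = 146/2079; a_4 = 1735/54054


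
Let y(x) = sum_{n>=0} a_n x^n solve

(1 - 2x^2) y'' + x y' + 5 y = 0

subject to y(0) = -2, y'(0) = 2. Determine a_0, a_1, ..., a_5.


Ansatz: y(x) = sum_{n>=0} a_n x^n, so y'(x) = sum_{n>=1} n a_n x^(n-1) and y''(x) = sum_{n>=2} n(n-1) a_n x^(n-2).
Substitute into P(x) y'' + Q(x) y' + R(x) y = 0 with P(x) = 1 - 2x^2, Q(x) = x, R(x) = 5, and match powers of x.
Initial conditions: a_0 = -2, a_1 = 2.
Setting the coefficient of each power of x to zero and solving order by order (substituting the coefficients already found):
  x^0: 2 a_2 + 5 a_0 = 0  ->  2 a_2 = -5 a_0 = 10  ->  a_2 = 5
  x^1: 6 a_3 + 6 a_1 = 0  ->  6 a_3 = -6 a_1 = -12  ->  a_3 = -2
  x^2: 12 a_4 + 3 a_2 = 0  ->  12 a_4 = -3 a_2 = -15  ->  a_4 = -5/4
  x^3: 20 a_5 - 4 a_3 = 0  ->  20 a_5 = 4 a_3 = -8  ->  a_5 = -2/5
Truncated series: y(x) = -2 + 2 x + 5 x^2 - 2 x^3 - (5/4) x^4 - (2/5) x^5 + O(x^6).

a_0 = -2; a_1 = 2; a_2 = 5; a_3 = -2; a_4 = -5/4; a_5 = -2/5


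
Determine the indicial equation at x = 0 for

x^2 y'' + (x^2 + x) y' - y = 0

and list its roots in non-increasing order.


Divide by x^2 to reach normal form y'' + P_1(x) y' + P_2(x) y = 0 with P_1(x) = 1 + 1/x and P_2(x) = -1/x^2.
x = 0 is a singular point because the y'-coefficient 1 + 1/x has a pole at x = 0 and the y-coefficient -1/x^2 has a pole at x = 0.
It is a regular singular point because x P_1(x) = p(x) = x + 1 and x^2 P_2(x) = q(x) = -1 are polynomials, hence analytic at x = 0.
p(0) = 1,  q(0) = -1.
Indicial equation: r(r-1) + p(0) r + q(0) = 0, i.e. r^2 + (p(0) - 1) r + q(0) = 0, i.e. r^2 - 1 = 0.
Discriminant: (0)^2 - 4(-1) = 4, so r = (0 ± 2)/2.
Solving: r_1 = 1, r_2 = -1.

indicial: r^2 - 1 = 0; roots r_1 = 1, r_2 = -1


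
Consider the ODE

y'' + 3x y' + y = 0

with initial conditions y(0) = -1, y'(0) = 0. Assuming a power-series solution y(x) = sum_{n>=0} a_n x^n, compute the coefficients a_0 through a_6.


Ansatz: y(x) = sum_{n>=0} a_n x^n, so y'(x) = sum_{n>=1} n a_n x^(n-1) and y''(x) = sum_{n>=2} n(n-1) a_n x^(n-2).
Substitute into P(x) y'' + Q(x) y' + R(x) y = 0 with P(x) = 1, Q(x) = 3x, R(x) = 1, and match powers of x.
Initial conditions: a_0 = -1, a_1 = 0.
Setting the coefficient of each power of x to zero and solving order by order (substituting the coefficients already found):
  x^0: 2 a_2 + a_0 = 0  ->  2 a_2 = -a_0 = 1  ->  a_2 = 1/2
  x^1: 6 a_3 + 4 a_1 = 0  ->  6 a_3 = -4 a_1 = 0  ->  a_3 = 0
  x^2: 12 a_4 + 7 a_2 = 0  ->  12 a_4 = -7 a_2 = -7/2  ->  a_4 = -7/24
  x^3: 20 a_5 + 10 a_3 = 0  ->  20 a_5 = -10 a_3 = 0  ->  a_5 = 0
  x^4: 30 a_6 + 13 a_4 = 0  ->  30 a_6 = -13 a_4 = 91/24  ->  a_6 = 91/720
Truncated series: y(x) = -1 + (1/2) x^2 - (7/24) x^4 + (91/720) x^6 + O(x^7).

a_0 = -1; a_1 = 0; a_2 = 1/2; a_3 = 0; a_4 = -7/24; a_5 = 0; a_6 = 91/720


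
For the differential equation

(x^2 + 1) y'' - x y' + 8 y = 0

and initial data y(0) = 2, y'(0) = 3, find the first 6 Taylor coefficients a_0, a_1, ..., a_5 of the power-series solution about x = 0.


Ansatz: y(x) = sum_{n>=0} a_n x^n, so y'(x) = sum_{n>=1} n a_n x^(n-1) and y''(x) = sum_{n>=2} n(n-1) a_n x^(n-2).
Substitute into P(x) y'' + Q(x) y' + R(x) y = 0 with P(x) = x^2 + 1, Q(x) = -x, R(x) = 8, and match powers of x.
Initial conditions: a_0 = 2, a_1 = 3.
Setting the coefficient of each power of x to zero and solving order by order (substituting the coefficients already found):
  x^0: 2 a_2 + 8 a_0 = 0  ->  2 a_2 = -8 a_0 = -16  ->  a_2 = -8
  x^1: 6 a_3 + 7 a_1 = 0  ->  6 a_3 = -7 a_1 = -21  ->  a_3 = -7/2
  x^2: 12 a_4 + 8 a_2 = 0  ->  12 a_4 = -8 a_2 = 64  ->  a_4 = 16/3
  x^3: 20 a_5 + 11 a_3 = 0  ->  20 a_5 = -11 a_3 = 77/2  ->  a_5 = 77/40
Truncated series: y(x) = 2 + 3 x - 8 x^2 - (7/2) x^3 + (16/3) x^4 + (77/40) x^5 + O(x^6).

a_0 = 2; a_1 = 3; a_2 = -8; a_3 = -7/2; a_4 = 16/3; a_5 = 77/40


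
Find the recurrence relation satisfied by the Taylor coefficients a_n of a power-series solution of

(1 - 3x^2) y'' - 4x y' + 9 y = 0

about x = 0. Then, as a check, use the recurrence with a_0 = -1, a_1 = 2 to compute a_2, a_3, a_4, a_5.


Substitute y = sum_n a_n x^n.
(1 - 3 x^2) y'' contributes (n+2)(n+1) a_{n+2} - 3 n(n-1) a_n at x^n.
-4 x y'(x) contributes -4 n a_n at x^n.
9 y(x) contributes 9 a_n at x^n.
Matching x^n: (n+2)(n+1) a_{n+2} + (-3 n(n-1) - 4 n + 9) a_n = 0.
Thus a_{n+2} = (3 n(n-1) + 4 n - 9) / ((n+1)(n+2)) * a_n.

Check with a_0 = -1, a_1 = 2 (apply the recurrence for n = 0, 1, 2, 3): a_0 = -1, a_1 = 2, a_2 = 9/2, a_3 = -5/3, a_4 = 15/8, a_5 = -7/4.

a_(n+2) = (3 n(n-1) + 4 n - 9) / ((n+1)(n+2)) * a_n; check: a_0 = -1, a_1 = 2, a_2 = 9/2, a_3 = -5/3, a_4 = 15/8, a_5 = -7/4


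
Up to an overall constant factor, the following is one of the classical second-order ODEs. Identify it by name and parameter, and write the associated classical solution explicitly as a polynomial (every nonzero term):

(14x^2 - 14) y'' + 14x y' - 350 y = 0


All three coefficients share the factor -14; dividing through by -14 gives  (1 - x^2) y'' - x y' + 25 y = 0.
This matches the Chebyshev equation (1 - x^2) y'' - x y' + n^2 y = 0 (note the -x y' term, not -2x y') with n^2 = 25, so n = 5; the polynomial solution is T_5(x).
With y = sum_k a_k x^k, matching x^k gives (k+2)(k+1) a_{k+2} = (k^2 - n^2) a_k = (k - 5)(k + 5) a_k. The right side vanishes at k = 5, so the series with the parity of 5 terminates at degree 5.
Standard normalization: leading coefficient of T_n is 2^(n-1), so a_5 = 2^4 = 16. Work downward with a_k = (k+1)(k+2) a_{k+2} / ((k - 5)(k + 5)):
  a_3 = (4)(5)(16) / ((3 - 5)(3 + 5)) = 320/(-16) = -20
  a_1 = (2)(3)(-20) / ((1 - 5)(1 + 5)) = -120/(-24) = 5
Hence T_5(x) = 16 x^5 - 20 x^3 + 5 x.

T_5(x); series = 16 x^5 - 20 x^3 + 5 x


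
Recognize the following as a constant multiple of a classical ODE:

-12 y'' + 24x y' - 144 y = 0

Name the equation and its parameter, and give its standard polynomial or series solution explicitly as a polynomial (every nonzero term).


All three coefficients share the factor -12; dividing through by -12 gives  y'' - 2x y' + 12 y = 0.
This matches the Hermite equation y'' - 2x y' + 2n y = 0 with 2n = 12, so n = 6; the polynomial solution is H_6(x).
With y = sum_k a_k x^k, matching x^k gives (k+2)(k+1) a_{k+2} = 2(k - n) a_k = 2(k - 6) a_k. The right side vanishes at k = 6, so the series with the parity of 6 terminates at degree 6.
Standard normalization: leading coefficient of H_n is 2^n, so a_6 = 2^6 = 64. Work downward with a_k = (k+1)(k+2) a_{k+2} / (2(k - n)):
  a_4 = (5)(6)(64) / (2(4 - 6)) = 1920/(-4) = -480
  a_2 = (3)(4)(-480) / (2(2 - 6)) = -5760/(-8) = 720
  a_0 = (1)(2)(720) / (2(0 - 6)) = 1440/(-12) = -120
Hence H_6(x) = 64 x^6 - 480 x^4 + 720 x^2 - 120.

H_6(x); series = 64 x^6 - 480 x^4 + 720 x^2 - 120


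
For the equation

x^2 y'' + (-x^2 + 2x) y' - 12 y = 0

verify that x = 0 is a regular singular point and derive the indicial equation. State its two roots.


Divide by x^2 to reach normal form y'' + P_1(x) y' + P_2(x) y = 0 with P_1(x) = -1 + 2/x and P_2(x) = -12/x^2.
x = 0 is a singular point because the y'-coefficient -1 + 2/x has a pole at x = 0 and the y-coefficient -12/x^2 has a pole at x = 0.
It is a regular singular point because x P_1(x) = p(x) = 2 - x and x^2 P_2(x) = q(x) = -12 are polynomials, hence analytic at x = 0.
p(0) = 2,  q(0) = -12.
Indicial equation: r(r-1) + p(0) r + q(0) = 0, i.e. r^2 + (p(0) - 1) r + q(0) = 0, i.e. r^2 + 1 r - 12 = 0.
Discriminant: (1)^2 - 4(-12) = 49, so r = (-1 ± 7)/2.
Solving: r_1 = 3, r_2 = -4.

indicial: r^2 + 1 r - 12 = 0; roots r_1 = 3, r_2 = -4


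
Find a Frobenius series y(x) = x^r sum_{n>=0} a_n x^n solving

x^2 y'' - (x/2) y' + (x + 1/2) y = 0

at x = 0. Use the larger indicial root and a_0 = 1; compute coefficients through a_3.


Write in Frobenius form y'' + (p(x)/x) y' + (q(x)/x^2) y = 0:
  p(x) = -1/2,  q(x) = x + 1/2.
Indicial equation: r(r-1) + (-1/2) r + (1/2) = 0 -> roots r_1 = 1, r_2 = 1/2.
Take r = r_1 = 1. Let y(x) = x^r sum_{n>=0} a_n x^n with a_0 = 1.
Substitute y = x^r sum a_n x^n and match x^{r+n}. The recurrence is
  D(n) a_n + 1 a_{n-1} = 0,  where D(n) = (r+n)(r+n-1) + (-1/2)(r+n) + (1/2).
  a_n = -1 / D(n) * a_{n-1}.
Since the indicial polynomial factors as (r - r_1)(r - r_2), D(n) = (r_1 + n - r_1)(r_1 + n - r_2) = n(n + 1/2).
Evaluating step by step (a_0 = 1):
  n = 1: D(1) = 1(1 + 1/2) = 3/2; numerator = -1(1) = -1; a_1 = (-1)/(3/2) = -2/3
  n = 2: D(2) = 2(2 + 1/2) = 5; numerator = -1(-2/3) = 2/3; a_2 = (2/3)/(5) = 2/15
  n = 3: D(3) = 3(3 + 1/2) = 21/2; numerator = -1(2/15) = -2/15; a_3 = (-2/15)/(21/2) = -4/315

r = 1; a_0 = 1; a_1 = -2/3; a_2 = 2/15; a_3 = -4/315


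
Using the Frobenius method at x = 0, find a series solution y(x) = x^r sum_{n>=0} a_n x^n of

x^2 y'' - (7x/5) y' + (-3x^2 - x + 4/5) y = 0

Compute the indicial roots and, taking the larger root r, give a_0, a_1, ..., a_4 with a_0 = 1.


Write in Frobenius form y'' + (p(x)/x) y' + (q(x)/x^2) y = 0:
  p(x) = -7/5,  q(x) = -3x^2 - x + 4/5.
Indicial equation: r(r-1) + (-7/5) r + (4/5) = 0 -> roots r_1 = 2, r_2 = 2/5.
Take r = r_1 = 2. Let y(x) = x^r sum_{n>=0} a_n x^n with a_0 = 1.
Substitute y = x^r sum a_n x^n and match x^{r+n}. The recurrence is
  D(n) a_n - 1 a_{n-1} - 3 a_{n-2} = 0,  where D(n) = (r+n)(r+n-1) + (-7/5)(r+n) + (4/5).
  a_n = [1 a_{n-1} + 3 a_{n-2}] / D(n).
Since the indicial polynomial factors as (r - r_1)(r - r_2), D(n) = (r_1 + n - r_1)(r_1 + n - r_2) = n(n + 8/5).
Evaluating step by step (a_0 = 1):
  n = 1: D(1) = 1(1 + 8/5) = 13/5; numerator = 1(1) = 1; a_1 = (1)/(13/5) = 5/13
  n = 2: D(2) = 2(2 + 8/5) = 36/5; numerator = 1(5/13) + 3(1) = 44/13; a_2 = (44/13)/(36/5) = 55/117
  n = 3: D(3) = 3(3 + 8/5) = 69/5; numerator = 1(55/117) + 3(5/13) = 190/117; a_3 = (190/117)/(69/5) = 950/8073
  n = 4: D(4) = 4(4 + 8/5) = 112/5; numerator = 1(950/8073) + 3(55/117) = 12335/8073; a_4 = (12335/8073)/(112/5) = 61675/904176

r = 2; a_0 = 1; a_1 = 5/13; a_2 = 55/117; a_3 = 950/8073; a_4 = 61675/904176


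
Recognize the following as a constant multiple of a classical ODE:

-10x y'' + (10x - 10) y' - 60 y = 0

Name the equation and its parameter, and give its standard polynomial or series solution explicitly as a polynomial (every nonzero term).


All three coefficients share the factor -10; dividing through by -10 gives  x y'' + (1 - x) y' + 6 y = 0.
This matches the Laguerre equation x y'' + (1 - x) y' + n y = 0 with n = 6; the polynomial solution is L_6(x).
With y = sum_k a_k x^k, matching x^k gives (k+1)k a_{k+1} + (k+1) a_{k+1} - k a_k + n a_k = 0, i.e. (k+1)^2 a_{k+1} = (k - n) a_k = (k - 6) a_k. The right side vanishes at k = 6, so the series terminates at degree 6.
Standard normalization L_n(0) = 1 gives a_0 = 1. Work upward with a_{k+1} = (k - 6) a_k / (k+1)^2:
  a_1 = (0 - 6)(1) / 1^2 = -6/1 = -6
  a_2 = (1 - 6)(-6) / 2^2 = 30/4 = 15/2
  a_3 = (2 - 6)(15/2) / 3^2 = -30/9 = -10/3
  a_4 = (3 - 6)(-10/3) / 4^2 = 10/16 = 5/8
  a_5 = (4 - 6)(5/8) / 5^2 = (-5/4)/25 = -1/20
  a_6 = (5 - 6)(-1/20) / 6^2 = (1/20)/36 = 1/720
Hence L_6(x) = x^6/720 - x^5/20 + 5 x^4/8 - 10 x^3/3 + 15 x^2/2 - 6 x + 1.

L_6(x); series = x^6/720 - x^5/20 + 5 x^4/8 - 10 x^3/3 + 15 x^2/2 - 6 x + 1


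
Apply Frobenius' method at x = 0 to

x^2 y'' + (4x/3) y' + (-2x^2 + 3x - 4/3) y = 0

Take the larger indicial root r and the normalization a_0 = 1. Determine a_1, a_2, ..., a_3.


Write in Frobenius form y'' + (p(x)/x) y' + (q(x)/x^2) y = 0:
  p(x) = 4/3,  q(x) = -2x^2 + 3x - 4/3.
Indicial equation: r(r-1) + (4/3) r + (-4/3) = 0 -> roots r_1 = 1, r_2 = -4/3.
Take r = r_1 = 1. Let y(x) = x^r sum_{n>=0} a_n x^n with a_0 = 1.
Substitute y = x^r sum a_n x^n and match x^{r+n}. The recurrence is
  D(n) a_n + 3 a_{n-1} - 2 a_{n-2} = 0,  where D(n) = (r+n)(r+n-1) + (4/3)(r+n) + (-4/3).
  a_n = [-3 a_{n-1} + 2 a_{n-2}] / D(n).
Since the indicial polynomial factors as (r - r_1)(r - r_2), D(n) = (r_1 + n - r_1)(r_1 + n - r_2) = n(n + 7/3).
Evaluating step by step (a_0 = 1):
  n = 1: D(1) = 1(1 + 7/3) = 10/3; numerator = -3(1) = -3; a_1 = (-3)/(10/3) = -9/10
  n = 2: D(2) = 2(2 + 7/3) = 26/3; numerator = -3(-9/10) + 2(1) = 47/10; a_2 = (47/10)/(26/3) = 141/260
  n = 3: D(3) = 3(3 + 7/3) = 16; numerator = -3(141/260) + 2(-9/10) = -891/260; a_3 = (-891/260)/(16) = -891/4160

r = 1; a_0 = 1; a_1 = -9/10; a_2 = 141/260; a_3 = -891/4160


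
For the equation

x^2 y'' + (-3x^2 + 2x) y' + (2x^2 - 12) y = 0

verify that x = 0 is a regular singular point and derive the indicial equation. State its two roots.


Divide by x^2 to reach normal form y'' + P_1(x) y' + P_2(x) y = 0 with P_1(x) = -3 + 2/x and P_2(x) = 2 - 12/x^2.
x = 0 is a singular point because the y'-coefficient -3 + 2/x has a pole at x = 0 and the y-coefficient 2 - 12/x^2 has a pole at x = 0.
It is a regular singular point because x P_1(x) = p(x) = 2 - 3x and x^2 P_2(x) = q(x) = 2x^2 - 12 are polynomials, hence analytic at x = 0.
p(0) = 2,  q(0) = -12.
Indicial equation: r(r-1) + p(0) r + q(0) = 0, i.e. r^2 + (p(0) - 1) r + q(0) = 0, i.e. r^2 + 1 r - 12 = 0.
Discriminant: (1)^2 - 4(-12) = 49, so r = (-1 ± 7)/2.
Solving: r_1 = 3, r_2 = -4.

indicial: r^2 + 1 r - 12 = 0; roots r_1 = 3, r_2 = -4


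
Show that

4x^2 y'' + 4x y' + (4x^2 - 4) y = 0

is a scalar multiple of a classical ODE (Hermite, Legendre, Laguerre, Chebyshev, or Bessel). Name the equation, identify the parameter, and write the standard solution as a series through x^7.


All three coefficients share the factor 4; dividing through by 4 gives  x^2 y'' + x y' + (x^2 - 1) y = 0.
This matches the Bessel equation x^2 y'' + x y' + (x^2 - nu^2) y = 0 with nu^2 = 1, so nu = 1; the solution bounded at x = 0 is J_1(x).
Frobenius at x = 0: indicial roots ±nu; for r = nu the recurrence k(k + 2nu) c_k = -c_{k-2} gives the standard series J_nu(x) = sum_{k>=0} (-1)^k / (k! (k+nu)!) (x/2)^(2k+nu). Evaluate the first 4 terms:
  k = 0: (-1)^0 / (0! * 1! * 2^1) x^1 = 1/(1*1*2) x^1 = (1/2) x^1
  k = 1: (-1)^1 / (1! * 2! * 2^3) x^3 = -1/(1*2*8) x^3 = (-1/16) x^3
  k = 2: (-1)^2 / (2! * 3! * 2^5) x^5 = 1/(2*6*32) x^5 = (1/384) x^5
  k = 3: (-1)^3 / (3! * 4! * 2^7) x^7 = -1/(6*24*128) x^7 = (-1/18432) x^7
Hence J_1(x) = -x^7/18432 + x^5/384 - x^3/16 + x/2 + ....

J_1(x); series = -x^7/18432 + x^5/384 - x^3/16 + x/2


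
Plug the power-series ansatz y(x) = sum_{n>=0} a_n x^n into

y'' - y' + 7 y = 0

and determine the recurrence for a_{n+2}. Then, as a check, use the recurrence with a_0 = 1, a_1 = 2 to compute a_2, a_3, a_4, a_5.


Substitute y = sum_n a_n x^n.
y''(x) has coefficient (n+2)(n+1) a_{n+2} at x^n;
-y'(x) has coefficient -(n+1) a_{n+1} at x^n;
7 y(x) has coefficient 7 a_n at x^n.
Matching x^n: (n+2)(n+1) a_{n+2} - (n+1) a_{n+1} + 7 a_n = 0.
Thus a_{n+2} = [(n+1) a_{n+1} - 7 a_n] / ((n+1)(n+2)).

Check with a_0 = 1, a_1 = 2 (apply the recurrence for n = 0, 1, 2, 3): a_0 = 1, a_1 = 2, a_2 = -5/2, a_3 = -19/6, a_4 = 2/3, a_5 = 149/120.

a_(n+2) = [(n+1) a_(n+1) - 7 a_n] / ((n+1)(n+2)); check: a_0 = 1, a_1 = 2, a_2 = -5/2, a_3 = -19/6, a_4 = 2/3, a_5 = 149/120


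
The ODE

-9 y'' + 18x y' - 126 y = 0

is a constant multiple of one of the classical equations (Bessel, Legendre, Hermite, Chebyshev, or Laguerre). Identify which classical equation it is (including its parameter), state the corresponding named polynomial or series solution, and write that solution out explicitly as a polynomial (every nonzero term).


All three coefficients share the factor -9; dividing through by -9 gives  y'' - 2x y' + 14 y = 0.
This matches the Hermite equation y'' - 2x y' + 2n y = 0 with 2n = 14, so n = 7; the polynomial solution is H_7(x).
With y = sum_k a_k x^k, matching x^k gives (k+2)(k+1) a_{k+2} = 2(k - n) a_k = 2(k - 7) a_k. The right side vanishes at k = 7, so the series with the parity of 7 terminates at degree 7.
Standard normalization: leading coefficient of H_n is 2^n, so a_7 = 2^7 = 128. Work downward with a_k = (k+1)(k+2) a_{k+2} / (2(k - n)):
  a_5 = (6)(7)(128) / (2(5 - 7)) = 5376/(-4) = -1344
  a_3 = (4)(5)(-1344) / (2(3 - 7)) = -26880/(-8) = 3360
  a_1 = (2)(3)(3360) / (2(1 - 7)) = 20160/(-12) = -1680
Hence H_7(x) = 128 x^7 - 1344 x^5 + 3360 x^3 - 1680 x.

H_7(x); series = 128 x^7 - 1344 x^5 + 3360 x^3 - 1680 x


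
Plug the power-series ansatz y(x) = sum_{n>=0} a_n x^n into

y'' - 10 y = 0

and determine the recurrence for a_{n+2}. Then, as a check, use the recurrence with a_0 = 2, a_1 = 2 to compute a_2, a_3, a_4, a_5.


Substitute y = sum_n a_n x^n into y'' + (const) y = 0.
y''(x) = sum_{n>=0} (n+2)(n+1) a_{n+2} x^n.
The ODE becomes sum_n [(n+2)(n+1) a_{n+2} - 10 a_n] x^n = 0.
Setting each coefficient to zero gives the recurrence:
  (n+2)(n+1) a_{n+2} - 10 a_n = 0,
  a_{n+2} = 10 / ((n+1)(n+2)) a_n.

Check with a_0 = 2, a_1 = 2 (apply the recurrence for n = 0, 1, 2, 3): a_0 = 2, a_1 = 2, a_2 = 10, a_3 = 10/3, a_4 = 25/3, a_5 = 5/3.

a_{n+2} = 10/((n+1)(n+2)) * a_n; check: a_0 = 2, a_1 = 2, a_2 = 10, a_3 = 10/3, a_4 = 25/3, a_5 = 5/3


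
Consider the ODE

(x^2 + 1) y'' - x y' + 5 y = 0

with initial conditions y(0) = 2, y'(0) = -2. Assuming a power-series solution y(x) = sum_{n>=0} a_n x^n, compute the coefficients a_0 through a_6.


Ansatz: y(x) = sum_{n>=0} a_n x^n, so y'(x) = sum_{n>=1} n a_n x^(n-1) and y''(x) = sum_{n>=2} n(n-1) a_n x^(n-2).
Substitute into P(x) y'' + Q(x) y' + R(x) y = 0 with P(x) = x^2 + 1, Q(x) = -x, R(x) = 5, and match powers of x.
Initial conditions: a_0 = 2, a_1 = -2.
Setting the coefficient of each power of x to zero and solving order by order (substituting the coefficients already found):
  x^0: 2 a_2 + 5 a_0 = 0  ->  2 a_2 = -5 a_0 = -10  ->  a_2 = -5
  x^1: 6 a_3 + 4 a_1 = 0  ->  6 a_3 = -4 a_1 = 8  ->  a_3 = 4/3
  x^2: 12 a_4 + 5 a_2 = 0  ->  12 a_4 = -5 a_2 = 25  ->  a_4 = 25/12
  x^3: 20 a_5 + 8 a_3 = 0  ->  20 a_5 = -8 a_3 = -32/3  ->  a_5 = -8/15
  x^4: 30 a_6 + 13 a_4 = 0  ->  30 a_6 = -13 a_4 = -325/12  ->  a_6 = -65/72
Truncated series: y(x) = 2 - 2 x - 5 x^2 + (4/3) x^3 + (25/12) x^4 - (8/15) x^5 - (65/72) x^6 + O(x^7).

a_0 = 2; a_1 = -2; a_2 = -5; a_3 = 4/3; a_4 = 25/12; a_5 = -8/15; a_6 = -65/72


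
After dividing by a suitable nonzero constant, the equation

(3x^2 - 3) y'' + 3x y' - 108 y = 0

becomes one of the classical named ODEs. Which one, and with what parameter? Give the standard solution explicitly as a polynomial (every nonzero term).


All three coefficients share the factor -3; dividing through by -3 gives  (1 - x^2) y'' - x y' + 36 y = 0.
This matches the Chebyshev equation (1 - x^2) y'' - x y' + n^2 y = 0 (note the -x y' term, not -2x y') with n^2 = 36, so n = 6; the polynomial solution is T_6(x).
With y = sum_k a_k x^k, matching x^k gives (k+2)(k+1) a_{k+2} = (k^2 - n^2) a_k = (k - 6)(k + 6) a_k. The right side vanishes at k = 6, so the series with the parity of 6 terminates at degree 6.
Standard normalization: leading coefficient of T_n is 2^(n-1), so a_6 = 2^5 = 32. Work downward with a_k = (k+1)(k+2) a_{k+2} / ((k - 6)(k + 6)):
  a_4 = (5)(6)(32) / ((4 - 6)(4 + 6)) = 960/(-20) = -48
  a_2 = (3)(4)(-48) / ((2 - 6)(2 + 6)) = -576/(-32) = 18
  a_0 = (1)(2)(18) / ((0 - 6)(0 + 6)) = 36/(-36) = -1
Hence T_6(x) = 32 x^6 - 48 x^4 + 18 x^2 - 1.

T_6(x); series = 32 x^6 - 48 x^4 + 18 x^2 - 1


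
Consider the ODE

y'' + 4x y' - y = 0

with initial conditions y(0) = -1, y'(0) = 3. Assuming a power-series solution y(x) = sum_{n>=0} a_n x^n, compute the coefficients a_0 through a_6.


Ansatz: y(x) = sum_{n>=0} a_n x^n, so y'(x) = sum_{n>=1} n a_n x^(n-1) and y''(x) = sum_{n>=2} n(n-1) a_n x^(n-2).
Substitute into P(x) y'' + Q(x) y' + R(x) y = 0 with P(x) = 1, Q(x) = 4x, R(x) = -1, and match powers of x.
Initial conditions: a_0 = -1, a_1 = 3.
Setting the coefficient of each power of x to zero and solving order by order (substituting the coefficients already found):
  x^0: 2 a_2 - a_0 = 0  ->  2 a_2 = a_0 = -1  ->  a_2 = -1/2
  x^1: 6 a_3 + 3 a_1 = 0  ->  6 a_3 = -3 a_1 = -9  ->  a_3 = -3/2
  x^2: 12 a_4 + 7 a_2 = 0  ->  12 a_4 = -7 a_2 = 7/2  ->  a_4 = 7/24
  x^3: 20 a_5 + 11 a_3 = 0  ->  20 a_5 = -11 a_3 = 33/2  ->  a_5 = 33/40
  x^4: 30 a_6 + 15 a_4 = 0  ->  30 a_6 = -15 a_4 = -35/8  ->  a_6 = -7/48
Truncated series: y(x) = -1 + 3 x - (1/2) x^2 - (3/2) x^3 + (7/24) x^4 + (33/40) x^5 - (7/48) x^6 + O(x^7).

a_0 = -1; a_1 = 3; a_2 = -1/2; a_3 = -3/2; a_4 = 7/24; a_5 = 33/40; a_6 = -7/48


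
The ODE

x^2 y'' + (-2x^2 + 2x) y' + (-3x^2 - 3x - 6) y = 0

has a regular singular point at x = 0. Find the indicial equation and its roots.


Divide by x^2 to reach normal form y'' + P_1(x) y' + P_2(x) y = 0 with P_1(x) = -2 + 2/x and P_2(x) = -3 - 3/x - 6/x^2.
x = 0 is a singular point because the y'-coefficient -2 + 2/x has a pole at x = 0 and the y-coefficient -3 - 3/x - 6/x^2 has a pole at x = 0.
It is a regular singular point because x P_1(x) = p(x) = 2 - 2x and x^2 P_2(x) = q(x) = -3x^2 - 3x - 6 are polynomials, hence analytic at x = 0.
p(0) = 2,  q(0) = -6.
Indicial equation: r(r-1) + p(0) r + q(0) = 0, i.e. r^2 + (p(0) - 1) r + q(0) = 0, i.e. r^2 + 1 r - 6 = 0.
Discriminant: (1)^2 - 4(-6) = 25, so r = (-1 ± 5)/2.
Solving: r_1 = 2, r_2 = -3.

indicial: r^2 + 1 r - 6 = 0; roots r_1 = 2, r_2 = -3


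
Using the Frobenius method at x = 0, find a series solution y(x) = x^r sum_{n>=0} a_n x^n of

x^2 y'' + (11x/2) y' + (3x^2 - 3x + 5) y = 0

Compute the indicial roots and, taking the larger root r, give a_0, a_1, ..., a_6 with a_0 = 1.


Write in Frobenius form y'' + (p(x)/x) y' + (q(x)/x^2) y = 0:
  p(x) = 11/2,  q(x) = 3x^2 - 3x + 5.
Indicial equation: r(r-1) + (11/2) r + (5) = 0 -> roots r_1 = -2, r_2 = -5/2.
Take r = r_1 = -2. Let y(x) = x^r sum_{n>=0} a_n x^n with a_0 = 1.
Substitute y = x^r sum a_n x^n and match x^{r+n}. The recurrence is
  D(n) a_n - 3 a_{n-1} + 3 a_{n-2} = 0,  where D(n) = (r+n)(r+n-1) + (11/2)(r+n) + (5).
  a_n = [3 a_{n-1} - 3 a_{n-2}] / D(n).
Since the indicial polynomial factors as (r - r_1)(r - r_2), D(n) = (r_1 + n - r_1)(r_1 + n - r_2) = n(n + 1/2).
Evaluating step by step (a_0 = 1):
  n = 1: D(1) = 1(1 + 1/2) = 3/2; numerator = 3(1) = 3; a_1 = (3)/(3/2) = 2
  n = 2: D(2) = 2(2 + 1/2) = 5; numerator = 3(2) - 3(1) = 3; a_2 = (3)/(5) = 3/5
  n = 3: D(3) = 3(3 + 1/2) = 21/2; numerator = 3(3/5) - 3(2) = -21/5; a_3 = (-21/5)/(21/2) = -2/5
  n = 4: D(4) = 4(4 + 1/2) = 18; numerator = 3(-2/5) - 3(3/5) = -3; a_4 = (-3)/(18) = -1/6
  n = 5: D(5) = 5(5 + 1/2) = 55/2; numerator = 3(-1/6) - 3(-2/5) = 7/10; a_5 = (7/10)/(55/2) = 7/275
  n = 6: D(6) = 6(6 + 1/2) = 39; numerator = 3(7/275) - 3(-1/6) = 317/550; a_6 = (317/550)/(39) = 317/21450

r = -2; a_0 = 1; a_1 = 2; a_2 = 3/5; a_3 = -2/5; a_4 = -1/6; a_5 = 7/275; a_6 = 317/21450


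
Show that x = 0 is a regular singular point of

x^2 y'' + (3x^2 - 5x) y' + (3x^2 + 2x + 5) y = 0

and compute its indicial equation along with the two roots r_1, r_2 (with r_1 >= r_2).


Divide by x^2 to reach normal form y'' + P_1(x) y' + P_2(x) y = 0 with P_1(x) = 3 - 5/x and P_2(x) = 3 + 2/x + 5/x^2.
x = 0 is a singular point because the y'-coefficient 3 - 5/x has a pole at x = 0 and the y-coefficient 3 + 2/x + 5/x^2 has a pole at x = 0.
It is a regular singular point because x P_1(x) = p(x) = 3x - 5 and x^2 P_2(x) = q(x) = 3x^2 + 2x + 5 are polynomials, hence analytic at x = 0.
p(0) = -5,  q(0) = 5.
Indicial equation: r(r-1) + p(0) r + q(0) = 0, i.e. r^2 + (p(0) - 1) r + q(0) = 0, i.e. r^2 - 6 r + 5 = 0.
Discriminant: (-6)^2 - 4(5) = 16, so r = (6 ± 4)/2.
Solving: r_1 = 5, r_2 = 1.

indicial: r^2 - 6 r + 5 = 0; roots r_1 = 5, r_2 = 1


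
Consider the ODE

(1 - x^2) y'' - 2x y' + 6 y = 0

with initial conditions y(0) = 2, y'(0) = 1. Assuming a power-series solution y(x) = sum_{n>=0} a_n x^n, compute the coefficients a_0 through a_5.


Ansatz: y(x) = sum_{n>=0} a_n x^n, so y'(x) = sum_{n>=1} n a_n x^(n-1) and y''(x) = sum_{n>=2} n(n-1) a_n x^(n-2).
Substitute into P(x) y'' + Q(x) y' + R(x) y = 0 with P(x) = 1 - x^2, Q(x) = -2x, R(x) = 6, and match powers of x.
Initial conditions: a_0 = 2, a_1 = 1.
Setting the coefficient of each power of x to zero and solving order by order (substituting the coefficients already found):
  x^0: 2 a_2 + 6 a_0 = 0  ->  2 a_2 = -6 a_0 = -12  ->  a_2 = -6
  x^1: 6 a_3 + 4 a_1 = 0  ->  6 a_3 = -4 a_1 = -4  ->  a_3 = -2/3
  x^2: 12 a_4 = 0  ->  a_4 = 0
  x^3: 20 a_5 - 6 a_3 = 0  ->  20 a_5 = 6 a_3 = -4  ->  a_5 = -1/5
Truncated series: y(x) = 2 + x - 6 x^2 - (2/3) x^3 - (1/5) x^5 + O(x^6).

a_0 = 2; a_1 = 1; a_2 = -6; a_3 = -2/3; a_4 = 0; a_5 = -1/5


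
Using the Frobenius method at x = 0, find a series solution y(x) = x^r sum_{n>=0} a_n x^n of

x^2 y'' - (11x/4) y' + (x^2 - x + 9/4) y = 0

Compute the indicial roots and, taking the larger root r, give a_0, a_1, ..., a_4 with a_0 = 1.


Write in Frobenius form y'' + (p(x)/x) y' + (q(x)/x^2) y = 0:
  p(x) = -11/4,  q(x) = x^2 - x + 9/4.
Indicial equation: r(r-1) + (-11/4) r + (9/4) = 0 -> roots r_1 = 3, r_2 = 3/4.
Take r = r_1 = 3. Let y(x) = x^r sum_{n>=0} a_n x^n with a_0 = 1.
Substitute y = x^r sum a_n x^n and match x^{r+n}. The recurrence is
  D(n) a_n - 1 a_{n-1} + 1 a_{n-2} = 0,  where D(n) = (r+n)(r+n-1) + (-11/4)(r+n) + (9/4).
  a_n = [1 a_{n-1} - 1 a_{n-2}] / D(n).
Since the indicial polynomial factors as (r - r_1)(r - r_2), D(n) = (r_1 + n - r_1)(r_1 + n - r_2) = n(n + 9/4).
Evaluating step by step (a_0 = 1):
  n = 1: D(1) = 1(1 + 9/4) = 13/4; numerator = 1(1) = 1; a_1 = (1)/(13/4) = 4/13
  n = 2: D(2) = 2(2 + 9/4) = 17/2; numerator = 1(4/13) - 1(1) = -9/13; a_2 = (-9/13)/(17/2) = -18/221
  n = 3: D(3) = 3(3 + 9/4) = 63/4; numerator = 1(-18/221) - 1(4/13) = -86/221; a_3 = (-86/221)/(63/4) = -344/13923
  n = 4: D(4) = 4(4 + 9/4) = 25; numerator = 1(-344/13923) - 1(-18/221) = 790/13923; a_4 = (790/13923)/(25) = 158/69615

r = 3; a_0 = 1; a_1 = 4/13; a_2 = -18/221; a_3 = -344/13923; a_4 = 158/69615


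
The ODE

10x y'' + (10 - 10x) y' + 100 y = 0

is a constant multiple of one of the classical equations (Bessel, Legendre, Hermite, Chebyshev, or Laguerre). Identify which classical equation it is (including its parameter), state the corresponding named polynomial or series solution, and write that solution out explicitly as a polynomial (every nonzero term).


All three coefficients share the factor 10; dividing through by 10 gives  x y'' + (1 - x) y' + 10 y = 0.
This matches the Laguerre equation x y'' + (1 - x) y' + n y = 0 with n = 10; the polynomial solution is L_10(x).
With y = sum_k a_k x^k, matching x^k gives (k+1)k a_{k+1} + (k+1) a_{k+1} - k a_k + n a_k = 0, i.e. (k+1)^2 a_{k+1} = (k - n) a_k = (k - 10) a_k. The right side vanishes at k = 10, so the series terminates at degree 10.
Standard normalization L_n(0) = 1 gives a_0 = 1. Work upward with a_{k+1} = (k - 10) a_k / (k+1)^2:
  a_1 = (0 - 10)(1) / 1^2 = -10/1 = -10
  a_2 = (1 - 10)(-10) / 2^2 = 90/4 = 45/2
  a_3 = (2 - 10)(45/2) / 3^2 = -180/9 = -20
  a_4 = (3 - 10)(-20) / 4^2 = 140/16 = 35/4
  a_5 = (4 - 10)(35/4) / 5^2 = (-105/2)/25 = -21/10
  a_6 = (5 - 10)(-21/10) / 6^2 = (21/2)/36 = 7/24
  a_7 = (6 - 10)(7/24) / 7^2 = (-7/6)/49 = -1/42
  a_8 = (7 - 10)(-1/42) / 8^2 = (1/14)/64 = 1/896
  a_9 = (8 - 10)(1/896) / 9^2 = (-1/448)/81 = -1/36288
  a_10 = (9 - 10)(-1/36288) / 10^2 = (1/36288)/100 = 1/3628800
Hence L_10(x) = x^10/3628800 - x^9/36288 + x^8/896 - x^7/42 + 7 x^6/24 - 21 x^5/10 + 35 x^4/4 - 20 x^3 + 45 x^2/2 - 10 x + 1.

L_10(x); series = x^10/3628800 - x^9/36288 + x^8/896 - x^7/42 + 7 x^6/24 - 21 x^5/10 + 35 x^4/4 - 20 x^3 + 45 x^2/2 - 10 x + 1


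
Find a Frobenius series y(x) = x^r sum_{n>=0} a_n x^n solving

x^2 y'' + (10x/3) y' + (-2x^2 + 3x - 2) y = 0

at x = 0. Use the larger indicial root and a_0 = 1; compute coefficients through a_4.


Write in Frobenius form y'' + (p(x)/x) y' + (q(x)/x^2) y = 0:
  p(x) = 10/3,  q(x) = -2x^2 + 3x - 2.
Indicial equation: r(r-1) + (10/3) r + (-2) = 0 -> roots r_1 = 2/3, r_2 = -3.
Take r = r_1 = 2/3. Let y(x) = x^r sum_{n>=0} a_n x^n with a_0 = 1.
Substitute y = x^r sum a_n x^n and match x^{r+n}. The recurrence is
  D(n) a_n + 3 a_{n-1} - 2 a_{n-2} = 0,  where D(n) = (r+n)(r+n-1) + (10/3)(r+n) + (-2).
  a_n = [-3 a_{n-1} + 2 a_{n-2}] / D(n).
Since the indicial polynomial factors as (r - r_1)(r - r_2), D(n) = (r_1 + n - r_1)(r_1 + n - r_2) = n(n + 11/3).
Evaluating step by step (a_0 = 1):
  n = 1: D(1) = 1(1 + 11/3) = 14/3; numerator = -3(1) = -3; a_1 = (-3)/(14/3) = -9/14
  n = 2: D(2) = 2(2 + 11/3) = 34/3; numerator = -3(-9/14) + 2(1) = 55/14; a_2 = (55/14)/(34/3) = 165/476
  n = 3: D(3) = 3(3 + 11/3) = 20; numerator = -3(165/476) + 2(-9/14) = -1107/476; a_3 = (-1107/476)/(20) = -1107/9520
  n = 4: D(4) = 4(4 + 11/3) = 92/3; numerator = -3(-1107/9520) + 2(165/476) = 9921/9520; a_4 = (9921/9520)/(92/3) = 29763/875840

r = 2/3; a_0 = 1; a_1 = -9/14; a_2 = 165/476; a_3 = -1107/9520; a_4 = 29763/875840


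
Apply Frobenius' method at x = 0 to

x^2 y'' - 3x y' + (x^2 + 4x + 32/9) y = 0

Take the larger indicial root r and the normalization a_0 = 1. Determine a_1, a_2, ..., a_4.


Write in Frobenius form y'' + (p(x)/x) y' + (q(x)/x^2) y = 0:
  p(x) = -3,  q(x) = x^2 + 4x + 32/9.
Indicial equation: r(r-1) + (-3) r + (32/9) = 0 -> roots r_1 = 8/3, r_2 = 4/3.
Take r = r_1 = 8/3. Let y(x) = x^r sum_{n>=0} a_n x^n with a_0 = 1.
Substitute y = x^r sum a_n x^n and match x^{r+n}. The recurrence is
  D(n) a_n + 4 a_{n-1} + 1 a_{n-2} = 0,  where D(n) = (r+n)(r+n-1) + (-3)(r+n) + (32/9).
  a_n = [-4 a_{n-1} - 1 a_{n-2}] / D(n).
Since the indicial polynomial factors as (r - r_1)(r - r_2), D(n) = (r_1 + n - r_1)(r_1 + n - r_2) = n(n + 4/3).
Evaluating step by step (a_0 = 1):
  n = 1: D(1) = 1(1 + 4/3) = 7/3; numerator = -4(1) = -4; a_1 = (-4)/(7/3) = -12/7
  n = 2: D(2) = 2(2 + 4/3) = 20/3; numerator = -4(-12/7) - 1(1) = 41/7; a_2 = (41/7)/(20/3) = 123/140
  n = 3: D(3) = 3(3 + 4/3) = 13; numerator = -4(123/140) - 1(-12/7) = -9/5; a_3 = (-9/5)/(13) = -9/65
  n = 4: D(4) = 4(4 + 4/3) = 64/3; numerator = -4(-9/65) - 1(123/140) = -591/1820; a_4 = (-591/1820)/(64/3) = -1773/116480

r = 8/3; a_0 = 1; a_1 = -12/7; a_2 = 123/140; a_3 = -9/65; a_4 = -1773/116480


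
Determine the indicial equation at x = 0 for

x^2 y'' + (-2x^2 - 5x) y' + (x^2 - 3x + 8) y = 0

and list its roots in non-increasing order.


Divide by x^2 to reach normal form y'' + P_1(x) y' + P_2(x) y = 0 with P_1(x) = -2 - 5/x and P_2(x) = 1 - 3/x + 8/x^2.
x = 0 is a singular point because the y'-coefficient -2 - 5/x has a pole at x = 0 and the y-coefficient 1 - 3/x + 8/x^2 has a pole at x = 0.
It is a regular singular point because x P_1(x) = p(x) = -2x - 5 and x^2 P_2(x) = q(x) = x^2 - 3x + 8 are polynomials, hence analytic at x = 0.
p(0) = -5,  q(0) = 8.
Indicial equation: r(r-1) + p(0) r + q(0) = 0, i.e. r^2 + (p(0) - 1) r + q(0) = 0, i.e. r^2 - 6 r + 8 = 0.
Discriminant: (-6)^2 - 4(8) = 4, so r = (6 ± 2)/2.
Solving: r_1 = 4, r_2 = 2.

indicial: r^2 - 6 r + 8 = 0; roots r_1 = 4, r_2 = 2


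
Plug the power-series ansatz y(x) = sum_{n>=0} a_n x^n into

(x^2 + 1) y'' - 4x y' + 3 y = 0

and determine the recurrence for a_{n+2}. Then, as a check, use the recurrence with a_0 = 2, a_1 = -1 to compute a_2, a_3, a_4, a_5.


Substitute y = sum_n a_n x^n.
(1 + 1 x^2) y'' contributes (n+2)(n+1) a_{n+2} + n(n-1) a_n at x^n.
-4 x y'(x) contributes -4 n a_n at x^n.
3 y(x) contributes 3 a_n at x^n.
Matching x^n: (n+2)(n+1) a_{n+2} + (n(n-1) - 4 n + 3) a_n = 0.
Thus a_{n+2} = (-n(n-1) + 4 n - 3) / ((n+1)(n+2)) * a_n.

Check with a_0 = 2, a_1 = -1 (apply the recurrence for n = 0, 1, 2, 3): a_0 = 2, a_1 = -1, a_2 = -3, a_3 = -1/6, a_4 = -3/4, a_5 = -1/40.

a_(n+2) = (-n(n-1) + 4 n - 3) / ((n+1)(n+2)) * a_n; check: a_0 = 2, a_1 = -1, a_2 = -3, a_3 = -1/6, a_4 = -3/4, a_5 = -1/40


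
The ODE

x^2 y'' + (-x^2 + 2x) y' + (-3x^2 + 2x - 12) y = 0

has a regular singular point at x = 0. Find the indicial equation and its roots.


Divide by x^2 to reach normal form y'' + P_1(x) y' + P_2(x) y = 0 with P_1(x) = -1 + 2/x and P_2(x) = -3 + 2/x - 12/x^2.
x = 0 is a singular point because the y'-coefficient -1 + 2/x has a pole at x = 0 and the y-coefficient -3 + 2/x - 12/x^2 has a pole at x = 0.
It is a regular singular point because x P_1(x) = p(x) = 2 - x and x^2 P_2(x) = q(x) = -3x^2 + 2x - 12 are polynomials, hence analytic at x = 0.
p(0) = 2,  q(0) = -12.
Indicial equation: r(r-1) + p(0) r + q(0) = 0, i.e. r^2 + (p(0) - 1) r + q(0) = 0, i.e. r^2 + 1 r - 12 = 0.
Discriminant: (1)^2 - 4(-12) = 49, so r = (-1 ± 7)/2.
Solving: r_1 = 3, r_2 = -4.

indicial: r^2 + 1 r - 12 = 0; roots r_1 = 3, r_2 = -4


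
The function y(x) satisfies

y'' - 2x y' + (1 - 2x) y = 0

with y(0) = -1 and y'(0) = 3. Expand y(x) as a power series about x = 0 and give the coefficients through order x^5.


Ansatz: y(x) = sum_{n>=0} a_n x^n, so y'(x) = sum_{n>=1} n a_n x^(n-1) and y''(x) = sum_{n>=2} n(n-1) a_n x^(n-2).
Substitute into P(x) y'' + Q(x) y' + R(x) y = 0 with P(x) = 1, Q(x) = -2x, R(x) = 1 - 2x, and match powers of x.
Initial conditions: a_0 = -1, a_1 = 3.
Setting the coefficient of each power of x to zero and solving order by order (substituting the coefficients already found):
  x^0: 2 a_2 + a_0 = 0  ->  2 a_2 = -a_0 = 1  ->  a_2 = 1/2
  x^1: 6 a_3 - a_1 - 2 a_0 = 0  ->  6 a_3 = a_1 + 2 a_0 = 1  ->  a_3 = 1/6
  x^2: 12 a_4 - 3 a_2 - 2 a_1 = 0  ->  12 a_4 = 3 a_2 + 2 a_1 = 15/2  ->  a_4 = 5/8
  x^3: 20 a_5 - 5 a_3 - 2 a_2 = 0  ->  20 a_5 = 5 a_3 + 2 a_2 = 11/6  ->  a_5 = 11/120
Truncated series: y(x) = -1 + 3 x + (1/2) x^2 + (1/6) x^3 + (5/8) x^4 + (11/120) x^5 + O(x^6).

a_0 = -1; a_1 = 3; a_2 = 1/2; a_3 = 1/6; a_4 = 5/8; a_5 = 11/120


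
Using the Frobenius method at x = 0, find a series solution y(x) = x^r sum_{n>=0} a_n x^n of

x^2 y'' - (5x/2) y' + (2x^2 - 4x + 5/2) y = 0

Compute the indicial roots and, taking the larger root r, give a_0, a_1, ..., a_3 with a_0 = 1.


Write in Frobenius form y'' + (p(x)/x) y' + (q(x)/x^2) y = 0:
  p(x) = -5/2,  q(x) = 2x^2 - 4x + 5/2.
Indicial equation: r(r-1) + (-5/2) r + (5/2) = 0 -> roots r_1 = 5/2, r_2 = 1.
Take r = r_1 = 5/2. Let y(x) = x^r sum_{n>=0} a_n x^n with a_0 = 1.
Substitute y = x^r sum a_n x^n and match x^{r+n}. The recurrence is
  D(n) a_n - 4 a_{n-1} + 2 a_{n-2} = 0,  where D(n) = (r+n)(r+n-1) + (-5/2)(r+n) + (5/2).
  a_n = [4 a_{n-1} - 2 a_{n-2}] / D(n).
Since the indicial polynomial factors as (r - r_1)(r - r_2), D(n) = (r_1 + n - r_1)(r_1 + n - r_2) = n(n + 3/2).
Evaluating step by step (a_0 = 1):
  n = 1: D(1) = 1(1 + 3/2) = 5/2; numerator = 4(1) = 4; a_1 = (4)/(5/2) = 8/5
  n = 2: D(2) = 2(2 + 3/2) = 7; numerator = 4(8/5) - 2(1) = 22/5; a_2 = (22/5)/(7) = 22/35
  n = 3: D(3) = 3(3 + 3/2) = 27/2; numerator = 4(22/35) - 2(8/5) = -24/35; a_3 = (-24/35)/(27/2) = -16/315

r = 5/2; a_0 = 1; a_1 = 8/5; a_2 = 22/35; a_3 = -16/315
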